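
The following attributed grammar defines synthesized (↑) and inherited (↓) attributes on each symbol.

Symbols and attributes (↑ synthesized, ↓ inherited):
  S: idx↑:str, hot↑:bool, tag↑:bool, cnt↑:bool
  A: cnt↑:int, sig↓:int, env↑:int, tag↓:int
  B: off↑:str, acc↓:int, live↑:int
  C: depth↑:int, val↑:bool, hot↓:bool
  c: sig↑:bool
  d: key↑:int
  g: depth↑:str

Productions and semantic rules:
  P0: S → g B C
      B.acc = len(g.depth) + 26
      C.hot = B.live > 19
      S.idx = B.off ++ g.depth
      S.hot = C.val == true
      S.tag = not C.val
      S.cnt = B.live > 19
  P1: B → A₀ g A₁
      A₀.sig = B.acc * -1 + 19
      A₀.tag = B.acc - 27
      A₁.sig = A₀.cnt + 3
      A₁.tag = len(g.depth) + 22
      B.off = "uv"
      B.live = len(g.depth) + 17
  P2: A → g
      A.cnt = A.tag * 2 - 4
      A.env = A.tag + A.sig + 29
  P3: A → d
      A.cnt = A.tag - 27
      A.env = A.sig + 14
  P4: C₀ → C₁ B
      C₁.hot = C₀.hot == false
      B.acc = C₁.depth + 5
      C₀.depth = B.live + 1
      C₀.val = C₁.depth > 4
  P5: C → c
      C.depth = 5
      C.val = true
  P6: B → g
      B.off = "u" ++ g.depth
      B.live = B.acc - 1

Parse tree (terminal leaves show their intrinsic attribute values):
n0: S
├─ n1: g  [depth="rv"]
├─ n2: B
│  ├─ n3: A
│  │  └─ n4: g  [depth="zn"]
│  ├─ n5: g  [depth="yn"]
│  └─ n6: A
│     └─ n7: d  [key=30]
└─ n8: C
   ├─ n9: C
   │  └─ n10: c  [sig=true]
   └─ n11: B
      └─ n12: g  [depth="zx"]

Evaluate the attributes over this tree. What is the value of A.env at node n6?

15

1. n1.depth = "rv"  [terminal]
2. n2.acc = 28  [len(g.depth) + 26]
3. n3.sig = -9  [B.acc * -1 + 19]
4. n3.tag = 1  [B.acc - 27]
5. n4.depth = "zn"  [terminal]
6. n3.cnt = -2  [A.tag * 2 - 4]
7. n3.env = 21  [A.tag + A.sig + 29]
8. n5.depth = "yn"  [terminal]
9. n6.sig = 1  [A₀.cnt + 3]
10. n6.tag = 24  [len(g.depth) + 22]
11. n7.key = 30  [terminal]
12. n6.cnt = -3  [A.tag - 27]
13. n6.env = 15  [A.sig + 14]
14. n2.off = "uv"  ["uv"]
15. n2.live = 19  [len(g.depth) + 17]
16. n8.hot = false  [B.live > 19]
17. n9.hot = true  [C₀.hot == false]
18. n10.sig = true  [terminal]
19. n9.depth = 5  [5]
20. n9.val = true  [true]
21. n11.acc = 10  [C₁.depth + 5]
22. n12.depth = "zx"  [terminal]
23. n11.off = "uzx"  ["u" ++ g.depth]
24. n11.live = 9  [B.acc - 1]
25. n8.depth = 10  [B.live + 1]
26. n8.val = true  [C₁.depth > 4]
27. n0.idx = "uvrv"  [B.off ++ g.depth]
28. n0.hot = true  [C.val == true]
29. n0.tag = false  [not C.val]
30. n0.cnt = false  [B.live > 19]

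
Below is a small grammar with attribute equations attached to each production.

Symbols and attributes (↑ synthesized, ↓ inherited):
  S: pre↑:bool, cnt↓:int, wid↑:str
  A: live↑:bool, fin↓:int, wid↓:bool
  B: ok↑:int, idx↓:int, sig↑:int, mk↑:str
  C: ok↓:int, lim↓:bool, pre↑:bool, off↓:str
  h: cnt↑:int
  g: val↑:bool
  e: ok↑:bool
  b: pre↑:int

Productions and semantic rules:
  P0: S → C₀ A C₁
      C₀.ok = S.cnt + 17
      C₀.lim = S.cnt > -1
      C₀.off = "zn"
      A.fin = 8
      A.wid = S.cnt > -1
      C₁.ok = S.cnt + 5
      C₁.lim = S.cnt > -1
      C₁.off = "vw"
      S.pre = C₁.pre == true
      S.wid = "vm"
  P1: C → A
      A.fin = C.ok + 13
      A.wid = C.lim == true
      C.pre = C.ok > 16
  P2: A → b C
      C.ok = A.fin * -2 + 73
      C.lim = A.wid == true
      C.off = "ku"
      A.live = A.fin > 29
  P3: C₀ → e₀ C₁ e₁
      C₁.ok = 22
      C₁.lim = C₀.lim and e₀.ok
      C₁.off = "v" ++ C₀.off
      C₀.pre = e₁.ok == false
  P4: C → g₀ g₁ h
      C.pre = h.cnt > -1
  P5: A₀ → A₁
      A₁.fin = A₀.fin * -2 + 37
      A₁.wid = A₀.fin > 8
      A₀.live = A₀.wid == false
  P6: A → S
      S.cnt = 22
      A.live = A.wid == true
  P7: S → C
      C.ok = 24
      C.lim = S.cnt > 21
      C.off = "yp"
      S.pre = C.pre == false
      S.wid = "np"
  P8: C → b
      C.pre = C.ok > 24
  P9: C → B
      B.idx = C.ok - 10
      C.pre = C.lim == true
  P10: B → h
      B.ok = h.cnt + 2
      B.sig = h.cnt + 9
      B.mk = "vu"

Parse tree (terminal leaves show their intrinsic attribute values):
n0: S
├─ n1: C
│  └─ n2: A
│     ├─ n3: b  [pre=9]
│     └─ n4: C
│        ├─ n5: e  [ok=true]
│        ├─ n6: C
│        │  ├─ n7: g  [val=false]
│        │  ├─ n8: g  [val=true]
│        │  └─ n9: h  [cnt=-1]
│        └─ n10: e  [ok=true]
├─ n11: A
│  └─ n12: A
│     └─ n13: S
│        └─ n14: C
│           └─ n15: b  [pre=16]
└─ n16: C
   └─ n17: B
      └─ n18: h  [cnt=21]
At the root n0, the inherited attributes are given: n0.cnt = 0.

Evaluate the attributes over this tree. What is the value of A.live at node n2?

1. n0.cnt = 0  [given at root]
2. n1.ok = 17  [S.cnt + 17]
3. n1.lim = true  [S.cnt > -1]
4. n1.off = "zn"  ["zn"]
5. n2.fin = 30  [C.ok + 13]
6. n2.wid = true  [C.lim == true]
7. n3.pre = 9  [terminal]
8. n4.ok = 13  [A.fin * -2 + 73]
9. n4.lim = true  [A.wid == true]
10. n4.off = "ku"  ["ku"]
11. n5.ok = true  [terminal]
12. n6.ok = 22  [22]
13. n6.lim = true  [C₀.lim and e₀.ok]
14. n6.off = "vku"  ["v" ++ C₀.off]
15. n7.val = false  [terminal]
16. n8.val = true  [terminal]
17. n9.cnt = -1  [terminal]
18. n6.pre = false  [h.cnt > -1]
19. n10.ok = true  [terminal]
20. n4.pre = false  [e₁.ok == false]
21. n2.live = true  [A.fin > 29]
22. n1.pre = true  [C.ok > 16]
23. n11.fin = 8  [8]
24. n11.wid = true  [S.cnt > -1]
25. n12.fin = 21  [A₀.fin * -2 + 37]
26. n12.wid = false  [A₀.fin > 8]
27. n13.cnt = 22  [22]
28. n14.ok = 24  [24]
29. n14.lim = true  [S.cnt > 21]
30. n14.off = "yp"  ["yp"]
31. n15.pre = 16  [terminal]
32. n14.pre = false  [C.ok > 24]
33. n13.pre = true  [C.pre == false]
34. n13.wid = "np"  ["np"]
35. n12.live = false  [A.wid == true]
36. n11.live = false  [A₀.wid == false]
37. n16.ok = 5  [S.cnt + 5]
38. n16.lim = true  [S.cnt > -1]
39. n16.off = "vw"  ["vw"]
40. n17.idx = -5  [C.ok - 10]
41. n18.cnt = 21  [terminal]
42. n17.ok = 23  [h.cnt + 2]
43. n17.sig = 30  [h.cnt + 9]
44. n17.mk = "vu"  ["vu"]
45. n16.pre = true  [C.lim == true]
46. n0.pre = true  [C₁.pre == true]
47. n0.wid = "vm"  ["vm"]

true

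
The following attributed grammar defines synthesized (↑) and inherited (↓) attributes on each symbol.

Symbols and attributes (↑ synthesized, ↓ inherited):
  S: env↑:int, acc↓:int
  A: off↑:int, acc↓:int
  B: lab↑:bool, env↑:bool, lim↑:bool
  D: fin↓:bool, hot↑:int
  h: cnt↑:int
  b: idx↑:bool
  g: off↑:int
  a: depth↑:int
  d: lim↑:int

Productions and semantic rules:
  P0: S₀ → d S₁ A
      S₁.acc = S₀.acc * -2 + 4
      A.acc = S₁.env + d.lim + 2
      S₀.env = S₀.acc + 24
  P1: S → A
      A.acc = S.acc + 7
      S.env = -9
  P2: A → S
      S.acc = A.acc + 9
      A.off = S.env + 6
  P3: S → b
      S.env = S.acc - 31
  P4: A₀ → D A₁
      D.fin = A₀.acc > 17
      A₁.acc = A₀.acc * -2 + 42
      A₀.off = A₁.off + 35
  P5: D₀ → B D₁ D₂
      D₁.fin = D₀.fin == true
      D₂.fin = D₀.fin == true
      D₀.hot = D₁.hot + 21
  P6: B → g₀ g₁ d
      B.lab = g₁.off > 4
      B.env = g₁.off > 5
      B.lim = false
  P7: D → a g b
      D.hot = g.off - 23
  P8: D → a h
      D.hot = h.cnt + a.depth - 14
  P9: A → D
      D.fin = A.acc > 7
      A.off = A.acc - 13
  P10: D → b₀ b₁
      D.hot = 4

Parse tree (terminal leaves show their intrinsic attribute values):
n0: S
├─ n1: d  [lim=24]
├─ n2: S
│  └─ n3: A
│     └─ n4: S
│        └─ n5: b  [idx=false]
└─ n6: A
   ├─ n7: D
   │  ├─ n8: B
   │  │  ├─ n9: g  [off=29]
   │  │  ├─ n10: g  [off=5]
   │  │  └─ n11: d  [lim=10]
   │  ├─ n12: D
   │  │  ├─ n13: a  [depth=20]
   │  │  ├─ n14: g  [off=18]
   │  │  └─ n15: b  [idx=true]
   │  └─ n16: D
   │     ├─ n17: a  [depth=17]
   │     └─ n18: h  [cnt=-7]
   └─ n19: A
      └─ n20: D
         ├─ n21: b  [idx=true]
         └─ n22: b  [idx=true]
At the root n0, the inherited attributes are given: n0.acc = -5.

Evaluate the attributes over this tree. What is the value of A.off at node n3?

1. n0.acc = -5  [given at root]
2. n1.lim = 24  [terminal]
3. n2.acc = 14  [S₀.acc * -2 + 4]
4. n3.acc = 21  [S.acc + 7]
5. n4.acc = 30  [A.acc + 9]
6. n5.idx = false  [terminal]
7. n4.env = -1  [S.acc - 31]
8. n3.off = 5  [S.env + 6]
9. n2.env = -9  [-9]
10. n6.acc = 17  [S₁.env + d.lim + 2]
11. n7.fin = false  [A₀.acc > 17]
12. n9.off = 29  [terminal]
13. n10.off = 5  [terminal]
14. n11.lim = 10  [terminal]
15. n8.lab = true  [g₁.off > 4]
16. n8.env = false  [g₁.off > 5]
17. n8.lim = false  [false]
18. n12.fin = false  [D₀.fin == true]
19. n13.depth = 20  [terminal]
20. n14.off = 18  [terminal]
21. n15.idx = true  [terminal]
22. n12.hot = -5  [g.off - 23]
23. n16.fin = false  [D₀.fin == true]
24. n17.depth = 17  [terminal]
25. n18.cnt = -7  [terminal]
26. n16.hot = -4  [h.cnt + a.depth - 14]
27. n7.hot = 16  [D₁.hot + 21]
28. n19.acc = 8  [A₀.acc * -2 + 42]
29. n20.fin = true  [A.acc > 7]
30. n21.idx = true  [terminal]
31. n22.idx = true  [terminal]
32. n20.hot = 4  [4]
33. n19.off = -5  [A.acc - 13]
34. n6.off = 30  [A₁.off + 35]
35. n0.env = 19  [S₀.acc + 24]

5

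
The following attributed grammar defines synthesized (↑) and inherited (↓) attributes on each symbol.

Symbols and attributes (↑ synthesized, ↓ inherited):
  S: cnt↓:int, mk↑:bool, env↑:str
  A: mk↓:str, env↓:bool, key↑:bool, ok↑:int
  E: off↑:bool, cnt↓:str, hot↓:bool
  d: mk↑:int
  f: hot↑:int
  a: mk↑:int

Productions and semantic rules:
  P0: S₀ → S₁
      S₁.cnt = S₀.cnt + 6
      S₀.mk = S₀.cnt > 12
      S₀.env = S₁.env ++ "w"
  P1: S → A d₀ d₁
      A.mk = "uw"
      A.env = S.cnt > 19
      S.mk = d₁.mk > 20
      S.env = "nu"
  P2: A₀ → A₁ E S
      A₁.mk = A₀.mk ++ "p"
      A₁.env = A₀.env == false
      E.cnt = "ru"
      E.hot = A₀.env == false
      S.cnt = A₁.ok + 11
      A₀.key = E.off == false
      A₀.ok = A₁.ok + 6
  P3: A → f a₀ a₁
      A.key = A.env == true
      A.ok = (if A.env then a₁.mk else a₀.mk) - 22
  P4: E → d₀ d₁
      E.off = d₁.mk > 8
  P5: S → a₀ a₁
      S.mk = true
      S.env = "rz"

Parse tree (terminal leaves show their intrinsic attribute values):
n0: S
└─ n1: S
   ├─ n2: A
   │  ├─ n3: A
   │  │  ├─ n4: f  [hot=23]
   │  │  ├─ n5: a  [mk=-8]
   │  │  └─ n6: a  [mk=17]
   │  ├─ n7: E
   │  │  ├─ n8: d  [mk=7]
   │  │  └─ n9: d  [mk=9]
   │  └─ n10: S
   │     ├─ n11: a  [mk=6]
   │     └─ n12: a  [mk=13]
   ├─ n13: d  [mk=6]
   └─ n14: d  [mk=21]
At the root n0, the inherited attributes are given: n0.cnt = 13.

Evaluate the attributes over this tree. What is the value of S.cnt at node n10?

6

1. n0.cnt = 13  [given at root]
2. n1.cnt = 19  [S₀.cnt + 6]
3. n2.mk = "uw"  ["uw"]
4. n2.env = false  [S.cnt > 19]
5. n3.mk = "uwp"  [A₀.mk ++ "p"]
6. n3.env = true  [A₀.env == false]
7. n4.hot = 23  [terminal]
8. n5.mk = -8  [terminal]
9. n6.mk = 17  [terminal]
10. n3.key = true  [A.env == true]
11. n3.ok = -5  [(if A.env then a₁.mk else a₀.mk) - 22]
12. n7.cnt = "ru"  ["ru"]
13. n7.hot = true  [A₀.env == false]
14. n8.mk = 7  [terminal]
15. n9.mk = 9  [terminal]
16. n7.off = true  [d₁.mk > 8]
17. n10.cnt = 6  [A₁.ok + 11]
18. n11.mk = 6  [terminal]
19. n12.mk = 13  [terminal]
20. n10.mk = true  [true]
21. n10.env = "rz"  ["rz"]
22. n2.key = false  [E.off == false]
23. n2.ok = 1  [A₁.ok + 6]
24. n13.mk = 6  [terminal]
25. n14.mk = 21  [terminal]
26. n1.mk = true  [d₁.mk > 20]
27. n1.env = "nu"  ["nu"]
28. n0.mk = true  [S₀.cnt > 12]
29. n0.env = "nuw"  [S₁.env ++ "w"]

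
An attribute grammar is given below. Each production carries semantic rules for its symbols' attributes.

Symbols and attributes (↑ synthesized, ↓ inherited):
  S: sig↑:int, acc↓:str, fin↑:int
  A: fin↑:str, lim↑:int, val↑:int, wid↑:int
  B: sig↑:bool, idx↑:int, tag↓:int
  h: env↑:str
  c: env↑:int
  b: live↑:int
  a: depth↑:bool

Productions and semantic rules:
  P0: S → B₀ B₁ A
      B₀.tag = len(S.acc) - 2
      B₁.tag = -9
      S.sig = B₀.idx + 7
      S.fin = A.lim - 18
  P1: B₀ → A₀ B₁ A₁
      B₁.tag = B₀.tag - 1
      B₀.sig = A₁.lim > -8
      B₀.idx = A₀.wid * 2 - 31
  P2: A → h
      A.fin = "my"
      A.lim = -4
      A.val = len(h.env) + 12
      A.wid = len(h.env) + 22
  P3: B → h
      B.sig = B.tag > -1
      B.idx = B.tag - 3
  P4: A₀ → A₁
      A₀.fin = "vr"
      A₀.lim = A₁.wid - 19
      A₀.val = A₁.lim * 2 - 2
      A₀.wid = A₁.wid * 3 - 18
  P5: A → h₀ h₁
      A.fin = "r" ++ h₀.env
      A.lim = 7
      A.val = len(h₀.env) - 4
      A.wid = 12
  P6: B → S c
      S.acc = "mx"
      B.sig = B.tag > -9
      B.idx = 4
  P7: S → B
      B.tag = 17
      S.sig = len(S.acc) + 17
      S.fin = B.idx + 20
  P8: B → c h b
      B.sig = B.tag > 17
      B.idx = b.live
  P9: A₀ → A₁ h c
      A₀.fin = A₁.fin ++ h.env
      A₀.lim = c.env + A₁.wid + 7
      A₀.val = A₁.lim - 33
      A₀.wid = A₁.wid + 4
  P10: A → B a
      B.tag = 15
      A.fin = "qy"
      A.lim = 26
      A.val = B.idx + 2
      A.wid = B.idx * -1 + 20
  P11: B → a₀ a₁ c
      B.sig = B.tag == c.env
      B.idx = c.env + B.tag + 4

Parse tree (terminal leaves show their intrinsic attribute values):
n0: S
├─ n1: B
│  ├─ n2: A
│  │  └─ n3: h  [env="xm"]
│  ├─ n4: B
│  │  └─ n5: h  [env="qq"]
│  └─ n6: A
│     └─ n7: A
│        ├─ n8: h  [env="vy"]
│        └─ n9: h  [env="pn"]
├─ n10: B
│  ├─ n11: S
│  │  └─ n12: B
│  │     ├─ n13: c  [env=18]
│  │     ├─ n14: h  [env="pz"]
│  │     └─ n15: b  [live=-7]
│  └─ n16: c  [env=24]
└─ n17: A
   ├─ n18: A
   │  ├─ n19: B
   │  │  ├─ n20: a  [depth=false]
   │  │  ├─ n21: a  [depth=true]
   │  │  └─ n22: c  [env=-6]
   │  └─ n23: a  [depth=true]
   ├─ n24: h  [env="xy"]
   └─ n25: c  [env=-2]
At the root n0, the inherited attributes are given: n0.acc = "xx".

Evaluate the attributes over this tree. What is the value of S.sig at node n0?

24

1. n0.acc = "xx"  [given at root]
2. n1.tag = 0  [len(S.acc) - 2]
3. n3.env = "xm"  [terminal]
4. n2.fin = "my"  ["my"]
5. n2.lim = -4  [-4]
6. n2.val = 14  [len(h.env) + 12]
7. n2.wid = 24  [len(h.env) + 22]
8. n4.tag = -1  [B₀.tag - 1]
9. n5.env = "qq"  [terminal]
10. n4.sig = false  [B.tag > -1]
11. n4.idx = -4  [B.tag - 3]
12. n8.env = "vy"  [terminal]
13. n9.env = "pn"  [terminal]
14. n7.fin = "rvy"  ["r" ++ h₀.env]
15. n7.lim = 7  [7]
16. n7.val = -2  [len(h₀.env) - 4]
17. n7.wid = 12  [12]
18. n6.fin = "vr"  ["vr"]
19. n6.lim = -7  [A₁.wid - 19]
20. n6.val = 12  [A₁.lim * 2 - 2]
21. n6.wid = 18  [A₁.wid * 3 - 18]
22. n1.sig = true  [A₁.lim > -8]
23. n1.idx = 17  [A₀.wid * 2 - 31]
24. n10.tag = -9  [-9]
25. n11.acc = "mx"  ["mx"]
26. n12.tag = 17  [17]
27. n13.env = 18  [terminal]
28. n14.env = "pz"  [terminal]
29. n15.live = -7  [terminal]
30. n12.sig = false  [B.tag > 17]
31. n12.idx = -7  [b.live]
32. n11.sig = 19  [len(S.acc) + 17]
33. n11.fin = 13  [B.idx + 20]
34. n16.env = 24  [terminal]
35. n10.sig = false  [B.tag > -9]
36. n10.idx = 4  [4]
37. n19.tag = 15  [15]
38. n20.depth = false  [terminal]
39. n21.depth = true  [terminal]
40. n22.env = -6  [terminal]
41. n19.sig = false  [B.tag == c.env]
42. n19.idx = 13  [c.env + B.tag + 4]
43. n23.depth = true  [terminal]
44. n18.fin = "qy"  ["qy"]
45. n18.lim = 26  [26]
46. n18.val = 15  [B.idx + 2]
47. n18.wid = 7  [B.idx * -1 + 20]
48. n24.env = "xy"  [terminal]
49. n25.env = -2  [terminal]
50. n17.fin = "qyxy"  [A₁.fin ++ h.env]
51. n17.lim = 12  [c.env + A₁.wid + 7]
52. n17.val = -7  [A₁.lim - 33]
53. n17.wid = 11  [A₁.wid + 4]
54. n0.sig = 24  [B₀.idx + 7]
55. n0.fin = -6  [A.lim - 18]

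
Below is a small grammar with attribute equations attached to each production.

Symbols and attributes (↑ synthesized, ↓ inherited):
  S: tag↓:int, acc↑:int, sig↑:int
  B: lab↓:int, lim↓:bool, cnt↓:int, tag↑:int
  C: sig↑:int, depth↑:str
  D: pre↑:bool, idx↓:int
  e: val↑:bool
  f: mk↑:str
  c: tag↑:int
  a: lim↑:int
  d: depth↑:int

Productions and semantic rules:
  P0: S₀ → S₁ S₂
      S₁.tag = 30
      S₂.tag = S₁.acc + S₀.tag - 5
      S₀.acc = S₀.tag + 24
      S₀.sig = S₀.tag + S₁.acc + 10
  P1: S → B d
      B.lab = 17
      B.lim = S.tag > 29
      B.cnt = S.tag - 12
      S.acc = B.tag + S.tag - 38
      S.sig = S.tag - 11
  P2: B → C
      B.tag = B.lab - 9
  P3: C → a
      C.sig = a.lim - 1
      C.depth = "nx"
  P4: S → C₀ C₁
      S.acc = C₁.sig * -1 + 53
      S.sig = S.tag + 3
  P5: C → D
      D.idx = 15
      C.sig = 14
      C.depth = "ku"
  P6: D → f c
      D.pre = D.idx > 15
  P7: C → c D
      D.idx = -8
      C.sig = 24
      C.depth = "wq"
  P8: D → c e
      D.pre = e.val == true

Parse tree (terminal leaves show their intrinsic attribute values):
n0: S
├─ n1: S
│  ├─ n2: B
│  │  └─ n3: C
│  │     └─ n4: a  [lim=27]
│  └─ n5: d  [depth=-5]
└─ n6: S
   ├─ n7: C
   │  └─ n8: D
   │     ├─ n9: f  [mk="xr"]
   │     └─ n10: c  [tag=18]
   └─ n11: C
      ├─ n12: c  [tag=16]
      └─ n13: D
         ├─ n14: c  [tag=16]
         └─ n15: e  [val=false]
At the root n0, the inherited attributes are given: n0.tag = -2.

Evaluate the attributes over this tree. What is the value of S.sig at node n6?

-4

1. n0.tag = -2  [given at root]
2. n1.tag = 30  [30]
3. n2.lab = 17  [17]
4. n2.lim = true  [S.tag > 29]
5. n2.cnt = 18  [S.tag - 12]
6. n4.lim = 27  [terminal]
7. n3.sig = 26  [a.lim - 1]
8. n3.depth = "nx"  ["nx"]
9. n2.tag = 8  [B.lab - 9]
10. n5.depth = -5  [terminal]
11. n1.acc = 0  [B.tag + S.tag - 38]
12. n1.sig = 19  [S.tag - 11]
13. n6.tag = -7  [S₁.acc + S₀.tag - 5]
14. n8.idx = 15  [15]
15. n9.mk = "xr"  [terminal]
16. n10.tag = 18  [terminal]
17. n8.pre = false  [D.idx > 15]
18. n7.sig = 14  [14]
19. n7.depth = "ku"  ["ku"]
20. n12.tag = 16  [terminal]
21. n13.idx = -8  [-8]
22. n14.tag = 16  [terminal]
23. n15.val = false  [terminal]
24. n13.pre = false  [e.val == true]
25. n11.sig = 24  [24]
26. n11.depth = "wq"  ["wq"]
27. n6.acc = 29  [C₁.sig * -1 + 53]
28. n6.sig = -4  [S.tag + 3]
29. n0.acc = 22  [S₀.tag + 24]
30. n0.sig = 8  [S₀.tag + S₁.acc + 10]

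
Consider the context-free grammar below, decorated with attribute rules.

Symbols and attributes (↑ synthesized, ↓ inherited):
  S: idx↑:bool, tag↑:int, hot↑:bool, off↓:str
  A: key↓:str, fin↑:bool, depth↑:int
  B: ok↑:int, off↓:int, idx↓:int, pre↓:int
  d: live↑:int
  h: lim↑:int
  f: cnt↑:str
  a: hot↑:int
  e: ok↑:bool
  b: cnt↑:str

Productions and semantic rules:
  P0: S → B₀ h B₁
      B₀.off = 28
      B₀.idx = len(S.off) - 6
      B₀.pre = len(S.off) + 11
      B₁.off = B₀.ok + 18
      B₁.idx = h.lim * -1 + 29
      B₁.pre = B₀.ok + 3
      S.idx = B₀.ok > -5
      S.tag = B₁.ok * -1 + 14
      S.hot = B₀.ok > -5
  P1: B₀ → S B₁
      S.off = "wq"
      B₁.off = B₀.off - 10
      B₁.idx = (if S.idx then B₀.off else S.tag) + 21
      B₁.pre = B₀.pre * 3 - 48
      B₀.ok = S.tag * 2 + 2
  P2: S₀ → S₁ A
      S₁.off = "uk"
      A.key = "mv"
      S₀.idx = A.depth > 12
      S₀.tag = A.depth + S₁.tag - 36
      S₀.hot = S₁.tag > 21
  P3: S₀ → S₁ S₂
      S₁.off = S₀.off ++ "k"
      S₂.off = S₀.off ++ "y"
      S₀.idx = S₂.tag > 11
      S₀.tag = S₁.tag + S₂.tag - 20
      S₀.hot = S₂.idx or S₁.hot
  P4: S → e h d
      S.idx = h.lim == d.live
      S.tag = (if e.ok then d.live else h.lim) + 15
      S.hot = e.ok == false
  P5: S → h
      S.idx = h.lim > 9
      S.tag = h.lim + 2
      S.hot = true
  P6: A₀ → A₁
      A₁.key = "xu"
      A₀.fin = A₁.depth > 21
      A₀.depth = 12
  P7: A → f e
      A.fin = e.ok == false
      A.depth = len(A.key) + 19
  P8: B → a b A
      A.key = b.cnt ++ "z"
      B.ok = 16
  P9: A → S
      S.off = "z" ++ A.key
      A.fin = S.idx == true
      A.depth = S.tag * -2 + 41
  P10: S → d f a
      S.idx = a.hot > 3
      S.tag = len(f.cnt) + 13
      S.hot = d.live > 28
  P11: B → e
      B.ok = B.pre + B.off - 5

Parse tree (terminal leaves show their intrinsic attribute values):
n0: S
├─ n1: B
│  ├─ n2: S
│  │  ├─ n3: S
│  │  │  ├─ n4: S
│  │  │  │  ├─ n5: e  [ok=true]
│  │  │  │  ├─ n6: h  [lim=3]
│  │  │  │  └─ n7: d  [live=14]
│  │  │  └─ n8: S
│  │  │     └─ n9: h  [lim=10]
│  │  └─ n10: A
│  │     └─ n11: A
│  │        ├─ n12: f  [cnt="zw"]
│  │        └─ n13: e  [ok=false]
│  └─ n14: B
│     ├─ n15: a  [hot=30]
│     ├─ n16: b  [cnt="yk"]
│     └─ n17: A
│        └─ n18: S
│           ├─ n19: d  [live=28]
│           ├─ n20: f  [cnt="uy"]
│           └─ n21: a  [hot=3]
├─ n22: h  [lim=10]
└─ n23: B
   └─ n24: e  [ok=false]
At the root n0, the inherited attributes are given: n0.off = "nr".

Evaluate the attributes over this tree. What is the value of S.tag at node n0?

6

1. n0.off = "nr"  [given at root]
2. n1.off = 28  [28]
3. n1.idx = -4  [len(S.off) - 6]
4. n1.pre = 13  [len(S.off) + 11]
5. n2.off = "wq"  ["wq"]
6. n3.off = "uk"  ["uk"]
7. n4.off = "ukk"  [S₀.off ++ "k"]
8. n5.ok = true  [terminal]
9. n6.lim = 3  [terminal]
10. n7.live = 14  [terminal]
11. n4.idx = false  [h.lim == d.live]
12. n4.tag = 29  [(if e.ok then d.live else h.lim) + 15]
13. n4.hot = false  [e.ok == false]
14. n8.off = "uky"  [S₀.off ++ "y"]
15. n9.lim = 10  [terminal]
16. n8.idx = true  [h.lim > 9]
17. n8.tag = 12  [h.lim + 2]
18. n8.hot = true  [true]
19. n3.idx = true  [S₂.tag > 11]
20. n3.tag = 21  [S₁.tag + S₂.tag - 20]
21. n3.hot = true  [S₂.idx or S₁.hot]
22. n10.key = "mv"  ["mv"]
23. n11.key = "xu"  ["xu"]
24. n12.cnt = "zw"  [terminal]
25. n13.ok = false  [terminal]
26. n11.fin = true  [e.ok == false]
27. n11.depth = 21  [len(A.key) + 19]
28. n10.fin = false  [A₁.depth > 21]
29. n10.depth = 12  [12]
30. n2.idx = false  [A.depth > 12]
31. n2.tag = -3  [A.depth + S₁.tag - 36]
32. n2.hot = false  [S₁.tag > 21]
33. n14.off = 18  [B₀.off - 10]
34. n14.idx = 18  [(if S.idx then B₀.off else S.tag) + 21]
35. n14.pre = -9  [B₀.pre * 3 - 48]
36. n15.hot = 30  [terminal]
37. n16.cnt = "yk"  [terminal]
38. n17.key = "ykz"  [b.cnt ++ "z"]
39. n18.off = "zykz"  ["z" ++ A.key]
40. n19.live = 28  [terminal]
41. n20.cnt = "uy"  [terminal]
42. n21.hot = 3  [terminal]
43. n18.idx = false  [a.hot > 3]
44. n18.tag = 15  [len(f.cnt) + 13]
45. n18.hot = false  [d.live > 28]
46. n17.fin = false  [S.idx == true]
47. n17.depth = 11  [S.tag * -2 + 41]
48. n14.ok = 16  [16]
49. n1.ok = -4  [S.tag * 2 + 2]
50. n22.lim = 10  [terminal]
51. n23.off = 14  [B₀.ok + 18]
52. n23.idx = 19  [h.lim * -1 + 29]
53. n23.pre = -1  [B₀.ok + 3]
54. n24.ok = false  [terminal]
55. n23.ok = 8  [B.pre + B.off - 5]
56. n0.idx = true  [B₀.ok > -5]
57. n0.tag = 6  [B₁.ok * -1 + 14]
58. n0.hot = true  [B₀.ok > -5]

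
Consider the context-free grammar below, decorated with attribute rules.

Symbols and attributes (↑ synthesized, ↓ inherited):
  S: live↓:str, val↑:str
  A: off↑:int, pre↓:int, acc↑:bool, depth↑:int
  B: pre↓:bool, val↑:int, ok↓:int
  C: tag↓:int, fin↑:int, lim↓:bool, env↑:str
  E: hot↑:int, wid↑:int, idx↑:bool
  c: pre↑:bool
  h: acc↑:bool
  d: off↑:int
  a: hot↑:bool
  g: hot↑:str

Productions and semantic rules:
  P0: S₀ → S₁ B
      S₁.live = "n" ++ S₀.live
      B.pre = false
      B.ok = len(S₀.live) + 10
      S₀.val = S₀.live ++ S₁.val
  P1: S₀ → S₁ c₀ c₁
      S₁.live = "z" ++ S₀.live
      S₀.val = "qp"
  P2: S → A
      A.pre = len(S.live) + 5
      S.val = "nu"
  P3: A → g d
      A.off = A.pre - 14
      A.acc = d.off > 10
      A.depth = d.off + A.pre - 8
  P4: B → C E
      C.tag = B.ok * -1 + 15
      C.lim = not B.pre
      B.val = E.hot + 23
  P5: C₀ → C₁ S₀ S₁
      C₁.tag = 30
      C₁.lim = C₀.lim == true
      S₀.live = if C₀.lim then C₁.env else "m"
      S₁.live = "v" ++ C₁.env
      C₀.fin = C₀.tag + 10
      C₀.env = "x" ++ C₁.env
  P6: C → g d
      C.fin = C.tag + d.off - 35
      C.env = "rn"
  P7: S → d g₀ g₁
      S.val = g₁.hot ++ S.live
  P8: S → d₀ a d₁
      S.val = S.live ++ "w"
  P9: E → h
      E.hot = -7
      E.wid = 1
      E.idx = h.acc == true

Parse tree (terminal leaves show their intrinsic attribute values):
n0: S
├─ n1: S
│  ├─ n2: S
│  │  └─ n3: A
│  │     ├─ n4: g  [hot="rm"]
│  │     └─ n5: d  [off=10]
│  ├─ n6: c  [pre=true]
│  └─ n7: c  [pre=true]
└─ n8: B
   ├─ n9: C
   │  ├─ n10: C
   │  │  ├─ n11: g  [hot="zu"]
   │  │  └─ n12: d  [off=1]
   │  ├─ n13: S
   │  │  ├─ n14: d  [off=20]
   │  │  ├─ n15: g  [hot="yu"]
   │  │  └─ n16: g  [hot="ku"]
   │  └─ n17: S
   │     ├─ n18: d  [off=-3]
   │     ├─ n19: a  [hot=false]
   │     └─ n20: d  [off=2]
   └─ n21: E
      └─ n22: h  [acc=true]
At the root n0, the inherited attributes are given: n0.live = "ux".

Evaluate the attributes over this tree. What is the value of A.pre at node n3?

1. n0.live = "ux"  [given at root]
2. n1.live = "nux"  ["n" ++ S₀.live]
3. n2.live = "znux"  ["z" ++ S₀.live]
4. n3.pre = 9  [len(S.live) + 5]
5. n4.hot = "rm"  [terminal]
6. n5.off = 10  [terminal]
7. n3.off = -5  [A.pre - 14]
8. n3.acc = false  [d.off > 10]
9. n3.depth = 11  [d.off + A.pre - 8]
10. n2.val = "nu"  ["nu"]
11. n6.pre = true  [terminal]
12. n7.pre = true  [terminal]
13. n1.val = "qp"  ["qp"]
14. n8.pre = false  [false]
15. n8.ok = 12  [len(S₀.live) + 10]
16. n9.tag = 3  [B.ok * -1 + 15]
17. n9.lim = true  [not B.pre]
18. n10.tag = 30  [30]
19. n10.lim = true  [C₀.lim == true]
20. n11.hot = "zu"  [terminal]
21. n12.off = 1  [terminal]
22. n10.fin = -4  [C.tag + d.off - 35]
23. n10.env = "rn"  ["rn"]
24. n13.live = "rn"  [if C₀.lim then C₁.env else "m"]
25. n14.off = 20  [terminal]
26. n15.hot = "yu"  [terminal]
27. n16.hot = "ku"  [terminal]
28. n13.val = "kurn"  [g₁.hot ++ S.live]
29. n17.live = "vrn"  ["v" ++ C₁.env]
30. n18.off = -3  [terminal]
31. n19.hot = false  [terminal]
32. n20.off = 2  [terminal]
33. n17.val = "vrnw"  [S.live ++ "w"]
34. n9.fin = 13  [C₀.tag + 10]
35. n9.env = "xrn"  ["x" ++ C₁.env]
36. n22.acc = true  [terminal]
37. n21.hot = -7  [-7]
38. n21.wid = 1  [1]
39. n21.idx = true  [h.acc == true]
40. n8.val = 16  [E.hot + 23]
41. n0.val = "uxqp"  [S₀.live ++ S₁.val]

9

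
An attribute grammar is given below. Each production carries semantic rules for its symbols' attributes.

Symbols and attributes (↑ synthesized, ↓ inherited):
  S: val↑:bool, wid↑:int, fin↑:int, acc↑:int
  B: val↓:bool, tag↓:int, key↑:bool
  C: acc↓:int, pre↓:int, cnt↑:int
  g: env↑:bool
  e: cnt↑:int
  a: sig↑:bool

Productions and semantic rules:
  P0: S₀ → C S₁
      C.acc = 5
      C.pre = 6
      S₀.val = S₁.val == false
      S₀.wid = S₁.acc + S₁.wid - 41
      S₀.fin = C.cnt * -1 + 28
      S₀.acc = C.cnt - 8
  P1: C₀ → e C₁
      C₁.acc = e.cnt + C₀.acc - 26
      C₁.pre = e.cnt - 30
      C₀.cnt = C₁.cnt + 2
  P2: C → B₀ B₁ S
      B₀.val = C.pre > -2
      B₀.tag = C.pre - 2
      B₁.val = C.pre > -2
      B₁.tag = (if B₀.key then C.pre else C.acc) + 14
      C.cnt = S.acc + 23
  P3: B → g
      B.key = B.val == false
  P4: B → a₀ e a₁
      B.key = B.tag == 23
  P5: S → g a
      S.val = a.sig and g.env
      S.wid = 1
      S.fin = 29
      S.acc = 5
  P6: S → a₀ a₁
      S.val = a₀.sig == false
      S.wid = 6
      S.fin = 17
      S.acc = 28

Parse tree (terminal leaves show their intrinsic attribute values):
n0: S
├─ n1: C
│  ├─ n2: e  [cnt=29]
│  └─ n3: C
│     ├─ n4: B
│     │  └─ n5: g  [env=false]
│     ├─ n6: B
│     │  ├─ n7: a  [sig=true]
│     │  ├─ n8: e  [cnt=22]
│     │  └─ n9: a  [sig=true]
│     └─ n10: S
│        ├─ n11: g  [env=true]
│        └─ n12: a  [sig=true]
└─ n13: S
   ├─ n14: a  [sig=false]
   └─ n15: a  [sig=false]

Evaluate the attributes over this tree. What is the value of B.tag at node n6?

1. n1.acc = 5  [5]
2. n1.pre = 6  [6]
3. n2.cnt = 29  [terminal]
4. n3.acc = 8  [e.cnt + C₀.acc - 26]
5. n3.pre = -1  [e.cnt - 30]
6. n4.val = true  [C.pre > -2]
7. n4.tag = -3  [C.pre - 2]
8. n5.env = false  [terminal]
9. n4.key = false  [B.val == false]
10. n6.val = true  [C.pre > -2]
11. n6.tag = 22  [(if B₀.key then C.pre else C.acc) + 14]
12. n7.sig = true  [terminal]
13. n8.cnt = 22  [terminal]
14. n9.sig = true  [terminal]
15. n6.key = false  [B.tag == 23]
16. n11.env = true  [terminal]
17. n12.sig = true  [terminal]
18. n10.val = true  [a.sig and g.env]
19. n10.wid = 1  [1]
20. n10.fin = 29  [29]
21. n10.acc = 5  [5]
22. n3.cnt = 28  [S.acc + 23]
23. n1.cnt = 30  [C₁.cnt + 2]
24. n14.sig = false  [terminal]
25. n15.sig = false  [terminal]
26. n13.val = true  [a₀.sig == false]
27. n13.wid = 6  [6]
28. n13.fin = 17  [17]
29. n13.acc = 28  [28]
30. n0.val = false  [S₁.val == false]
31. n0.wid = -7  [S₁.acc + S₁.wid - 41]
32. n0.fin = -2  [C.cnt * -1 + 28]
33. n0.acc = 22  [C.cnt - 8]

22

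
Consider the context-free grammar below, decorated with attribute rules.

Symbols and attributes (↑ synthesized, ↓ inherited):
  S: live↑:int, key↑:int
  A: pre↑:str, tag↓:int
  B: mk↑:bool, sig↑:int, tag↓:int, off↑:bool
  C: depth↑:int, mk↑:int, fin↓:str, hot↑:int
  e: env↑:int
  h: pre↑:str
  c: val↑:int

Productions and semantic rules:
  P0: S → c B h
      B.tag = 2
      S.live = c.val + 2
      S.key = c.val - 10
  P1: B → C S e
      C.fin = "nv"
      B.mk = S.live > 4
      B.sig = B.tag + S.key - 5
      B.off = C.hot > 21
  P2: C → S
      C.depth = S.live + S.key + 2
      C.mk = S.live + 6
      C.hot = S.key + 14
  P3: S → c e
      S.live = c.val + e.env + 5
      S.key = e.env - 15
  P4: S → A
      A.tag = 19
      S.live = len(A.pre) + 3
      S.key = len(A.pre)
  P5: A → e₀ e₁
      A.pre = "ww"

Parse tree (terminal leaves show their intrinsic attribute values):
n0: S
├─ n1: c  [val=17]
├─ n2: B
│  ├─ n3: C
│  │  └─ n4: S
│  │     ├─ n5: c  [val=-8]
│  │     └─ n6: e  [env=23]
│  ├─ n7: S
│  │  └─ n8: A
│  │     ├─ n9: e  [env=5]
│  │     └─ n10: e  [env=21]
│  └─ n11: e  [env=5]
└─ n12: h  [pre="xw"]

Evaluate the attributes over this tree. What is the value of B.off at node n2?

true

1. n1.val = 17  [terminal]
2. n2.tag = 2  [2]
3. n3.fin = "nv"  ["nv"]
4. n5.val = -8  [terminal]
5. n6.env = 23  [terminal]
6. n4.live = 20  [c.val + e.env + 5]
7. n4.key = 8  [e.env - 15]
8. n3.depth = 30  [S.live + S.key + 2]
9. n3.mk = 26  [S.live + 6]
10. n3.hot = 22  [S.key + 14]
11. n8.tag = 19  [19]
12. n9.env = 5  [terminal]
13. n10.env = 21  [terminal]
14. n8.pre = "ww"  ["ww"]
15. n7.live = 5  [len(A.pre) + 3]
16. n7.key = 2  [len(A.pre)]
17. n11.env = 5  [terminal]
18. n2.mk = true  [S.live > 4]
19. n2.sig = -1  [B.tag + S.key - 5]
20. n2.off = true  [C.hot > 21]
21. n12.pre = "xw"  [terminal]
22. n0.live = 19  [c.val + 2]
23. n0.key = 7  [c.val - 10]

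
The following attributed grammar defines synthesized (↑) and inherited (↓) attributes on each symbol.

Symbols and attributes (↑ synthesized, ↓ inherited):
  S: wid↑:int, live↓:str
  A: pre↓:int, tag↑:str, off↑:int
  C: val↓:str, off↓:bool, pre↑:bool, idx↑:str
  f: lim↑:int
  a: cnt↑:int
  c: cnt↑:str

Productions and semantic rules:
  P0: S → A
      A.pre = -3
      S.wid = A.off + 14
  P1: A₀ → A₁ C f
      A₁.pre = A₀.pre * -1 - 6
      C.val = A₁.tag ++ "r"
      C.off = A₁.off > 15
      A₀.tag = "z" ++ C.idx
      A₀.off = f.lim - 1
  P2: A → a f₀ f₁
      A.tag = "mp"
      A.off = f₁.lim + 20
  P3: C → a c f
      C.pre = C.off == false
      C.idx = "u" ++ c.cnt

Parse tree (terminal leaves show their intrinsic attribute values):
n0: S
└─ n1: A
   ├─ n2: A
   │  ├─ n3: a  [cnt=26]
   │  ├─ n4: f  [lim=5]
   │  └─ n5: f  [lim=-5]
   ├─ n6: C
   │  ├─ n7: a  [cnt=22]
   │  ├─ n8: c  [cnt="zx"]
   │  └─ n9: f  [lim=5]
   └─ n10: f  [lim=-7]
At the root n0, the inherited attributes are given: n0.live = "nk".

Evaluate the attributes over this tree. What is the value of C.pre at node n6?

true

1. n0.live = "nk"  [given at root]
2. n1.pre = -3  [-3]
3. n2.pre = -3  [A₀.pre * -1 - 6]
4. n3.cnt = 26  [terminal]
5. n4.lim = 5  [terminal]
6. n5.lim = -5  [terminal]
7. n2.tag = "mp"  ["mp"]
8. n2.off = 15  [f₁.lim + 20]
9. n6.val = "mpr"  [A₁.tag ++ "r"]
10. n6.off = false  [A₁.off > 15]
11. n7.cnt = 22  [terminal]
12. n8.cnt = "zx"  [terminal]
13. n9.lim = 5  [terminal]
14. n6.pre = true  [C.off == false]
15. n6.idx = "uzx"  ["u" ++ c.cnt]
16. n10.lim = -7  [terminal]
17. n1.tag = "zuzx"  ["z" ++ C.idx]
18. n1.off = -8  [f.lim - 1]
19. n0.wid = 6  [A.off + 14]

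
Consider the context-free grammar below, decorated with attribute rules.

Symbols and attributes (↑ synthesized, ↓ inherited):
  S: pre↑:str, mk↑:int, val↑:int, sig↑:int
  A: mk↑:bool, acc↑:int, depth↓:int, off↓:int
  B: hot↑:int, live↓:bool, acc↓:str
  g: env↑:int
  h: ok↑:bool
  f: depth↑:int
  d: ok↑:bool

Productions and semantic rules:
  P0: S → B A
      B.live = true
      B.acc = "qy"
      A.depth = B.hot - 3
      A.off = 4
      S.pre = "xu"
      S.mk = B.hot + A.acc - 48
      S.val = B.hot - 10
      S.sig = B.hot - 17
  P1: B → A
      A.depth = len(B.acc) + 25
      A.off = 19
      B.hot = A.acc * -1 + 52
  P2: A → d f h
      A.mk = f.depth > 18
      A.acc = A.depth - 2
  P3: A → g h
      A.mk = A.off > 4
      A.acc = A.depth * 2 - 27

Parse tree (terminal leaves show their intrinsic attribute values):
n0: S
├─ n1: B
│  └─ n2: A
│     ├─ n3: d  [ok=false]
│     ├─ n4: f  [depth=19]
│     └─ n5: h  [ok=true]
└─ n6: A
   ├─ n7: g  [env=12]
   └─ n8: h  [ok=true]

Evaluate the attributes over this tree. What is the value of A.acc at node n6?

21

1. n1.live = true  [true]
2. n1.acc = "qy"  ["qy"]
3. n2.depth = 27  [len(B.acc) + 25]
4. n2.off = 19  [19]
5. n3.ok = false  [terminal]
6. n4.depth = 19  [terminal]
7. n5.ok = true  [terminal]
8. n2.mk = true  [f.depth > 18]
9. n2.acc = 25  [A.depth - 2]
10. n1.hot = 27  [A.acc * -1 + 52]
11. n6.depth = 24  [B.hot - 3]
12. n6.off = 4  [4]
13. n7.env = 12  [terminal]
14. n8.ok = true  [terminal]
15. n6.mk = false  [A.off > 4]
16. n6.acc = 21  [A.depth * 2 - 27]
17. n0.pre = "xu"  ["xu"]
18. n0.mk = 0  [B.hot + A.acc - 48]
19. n0.val = 17  [B.hot - 10]
20. n0.sig = 10  [B.hot - 17]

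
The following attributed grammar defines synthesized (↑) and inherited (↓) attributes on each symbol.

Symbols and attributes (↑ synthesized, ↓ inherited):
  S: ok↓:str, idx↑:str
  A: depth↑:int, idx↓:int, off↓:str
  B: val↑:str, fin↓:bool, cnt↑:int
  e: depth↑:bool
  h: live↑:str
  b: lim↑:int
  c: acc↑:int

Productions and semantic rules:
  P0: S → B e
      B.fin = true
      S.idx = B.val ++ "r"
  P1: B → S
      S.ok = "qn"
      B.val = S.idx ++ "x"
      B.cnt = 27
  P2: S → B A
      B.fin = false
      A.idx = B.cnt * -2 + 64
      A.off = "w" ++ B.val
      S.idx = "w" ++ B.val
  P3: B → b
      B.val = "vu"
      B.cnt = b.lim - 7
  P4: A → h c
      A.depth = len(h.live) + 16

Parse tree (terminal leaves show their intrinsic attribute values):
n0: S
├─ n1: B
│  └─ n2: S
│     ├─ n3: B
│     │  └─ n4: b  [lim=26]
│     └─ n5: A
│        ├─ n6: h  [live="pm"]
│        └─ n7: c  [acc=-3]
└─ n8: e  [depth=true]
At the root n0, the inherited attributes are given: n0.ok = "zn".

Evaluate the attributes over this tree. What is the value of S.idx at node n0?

"wvuxr"

1. n0.ok = "zn"  [given at root]
2. n1.fin = true  [true]
3. n2.ok = "qn"  ["qn"]
4. n3.fin = false  [false]
5. n4.lim = 26  [terminal]
6. n3.val = "vu"  ["vu"]
7. n3.cnt = 19  [b.lim - 7]
8. n5.idx = 26  [B.cnt * -2 + 64]
9. n5.off = "wvu"  ["w" ++ B.val]
10. n6.live = "pm"  [terminal]
11. n7.acc = -3  [terminal]
12. n5.depth = 18  [len(h.live) + 16]
13. n2.idx = "wvu"  ["w" ++ B.val]
14. n1.val = "wvux"  [S.idx ++ "x"]
15. n1.cnt = 27  [27]
16. n8.depth = true  [terminal]
17. n0.idx = "wvuxr"  [B.val ++ "r"]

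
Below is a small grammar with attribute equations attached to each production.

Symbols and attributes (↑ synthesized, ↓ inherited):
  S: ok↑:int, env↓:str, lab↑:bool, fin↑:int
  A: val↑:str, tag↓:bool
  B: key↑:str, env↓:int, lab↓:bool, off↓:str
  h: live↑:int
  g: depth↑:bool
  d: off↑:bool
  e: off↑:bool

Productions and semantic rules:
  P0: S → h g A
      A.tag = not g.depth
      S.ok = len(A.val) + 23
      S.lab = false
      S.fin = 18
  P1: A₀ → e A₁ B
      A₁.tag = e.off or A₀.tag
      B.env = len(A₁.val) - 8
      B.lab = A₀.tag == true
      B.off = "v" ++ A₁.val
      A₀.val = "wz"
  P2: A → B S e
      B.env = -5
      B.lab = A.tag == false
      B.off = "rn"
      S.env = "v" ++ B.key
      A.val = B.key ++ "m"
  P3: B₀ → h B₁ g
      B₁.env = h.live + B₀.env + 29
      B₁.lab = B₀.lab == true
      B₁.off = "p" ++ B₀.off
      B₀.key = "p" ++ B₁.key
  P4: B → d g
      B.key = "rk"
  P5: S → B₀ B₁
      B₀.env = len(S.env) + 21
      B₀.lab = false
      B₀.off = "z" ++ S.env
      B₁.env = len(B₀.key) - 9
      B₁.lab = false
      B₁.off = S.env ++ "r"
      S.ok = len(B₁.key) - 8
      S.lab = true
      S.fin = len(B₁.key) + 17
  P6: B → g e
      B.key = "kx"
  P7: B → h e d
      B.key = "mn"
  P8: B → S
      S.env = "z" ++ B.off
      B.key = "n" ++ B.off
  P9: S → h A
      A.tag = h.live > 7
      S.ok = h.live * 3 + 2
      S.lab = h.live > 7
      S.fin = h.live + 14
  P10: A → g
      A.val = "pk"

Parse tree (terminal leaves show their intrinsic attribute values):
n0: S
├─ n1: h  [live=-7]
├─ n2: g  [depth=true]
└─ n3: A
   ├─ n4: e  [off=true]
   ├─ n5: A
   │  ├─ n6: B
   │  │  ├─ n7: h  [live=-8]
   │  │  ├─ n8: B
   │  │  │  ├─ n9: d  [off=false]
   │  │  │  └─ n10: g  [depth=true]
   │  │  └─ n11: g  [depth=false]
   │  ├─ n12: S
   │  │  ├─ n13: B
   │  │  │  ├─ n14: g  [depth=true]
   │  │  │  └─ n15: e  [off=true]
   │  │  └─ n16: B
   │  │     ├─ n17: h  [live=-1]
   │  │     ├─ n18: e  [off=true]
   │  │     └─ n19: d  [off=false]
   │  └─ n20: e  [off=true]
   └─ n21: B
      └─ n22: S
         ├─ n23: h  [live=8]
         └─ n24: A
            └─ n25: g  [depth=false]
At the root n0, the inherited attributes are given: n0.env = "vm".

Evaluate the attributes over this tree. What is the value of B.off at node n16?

1. n0.env = "vm"  [given at root]
2. n1.live = -7  [terminal]
3. n2.depth = true  [terminal]
4. n3.tag = false  [not g.depth]
5. n4.off = true  [terminal]
6. n5.tag = true  [e.off or A₀.tag]
7. n6.env = -5  [-5]
8. n6.lab = false  [A.tag == false]
9. n6.off = "rn"  ["rn"]
10. n7.live = -8  [terminal]
11. n8.env = 16  [h.live + B₀.env + 29]
12. n8.lab = false  [B₀.lab == true]
13. n8.off = "prn"  ["p" ++ B₀.off]
14. n9.off = false  [terminal]
15. n10.depth = true  [terminal]
16. n8.key = "rk"  ["rk"]
17. n11.depth = false  [terminal]
18. n6.key = "prk"  ["p" ++ B₁.key]
19. n12.env = "vprk"  ["v" ++ B.key]
20. n13.env = 25  [len(S.env) + 21]
21. n13.lab = false  [false]
22. n13.off = "zvprk"  ["z" ++ S.env]
23. n14.depth = true  [terminal]
24. n15.off = true  [terminal]
25. n13.key = "kx"  ["kx"]
26. n16.env = -7  [len(B₀.key) - 9]
27. n16.lab = false  [false]
28. n16.off = "vprkr"  [S.env ++ "r"]
29. n17.live = -1  [terminal]
30. n18.off = true  [terminal]
31. n19.off = false  [terminal]
32. n16.key = "mn"  ["mn"]
33. n12.ok = -6  [len(B₁.key) - 8]
34. n12.lab = true  [true]
35. n12.fin = 19  [len(B₁.key) + 17]
36. n20.off = true  [terminal]
37. n5.val = "prkm"  [B.key ++ "m"]
38. n21.env = -4  [len(A₁.val) - 8]
39. n21.lab = false  [A₀.tag == true]
40. n21.off = "vprkm"  ["v" ++ A₁.val]
41. n22.env = "zvprkm"  ["z" ++ B.off]
42. n23.live = 8  [terminal]
43. n24.tag = true  [h.live > 7]
44. n25.depth = false  [terminal]
45. n24.val = "pk"  ["pk"]
46. n22.ok = 26  [h.live * 3 + 2]
47. n22.lab = true  [h.live > 7]
48. n22.fin = 22  [h.live + 14]
49. n21.key = "nvprkm"  ["n" ++ B.off]
50. n3.val = "wz"  ["wz"]
51. n0.ok = 25  [len(A.val) + 23]
52. n0.lab = false  [false]
53. n0.fin = 18  [18]

"vprkr"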